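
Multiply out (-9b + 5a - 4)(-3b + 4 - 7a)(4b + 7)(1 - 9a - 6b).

-450b³ - 2124ab³ - 648b⁴ + 1485b² - 3813ab² + 440b + 600ab - 888a²b² - 3422a²b + 1344a - 3269a² + 1260a³b + 2205a³ - 112

(-9b + 5a - 4)(-3b + 4 - 7a)(4b + 7)(1 - 9a - 6b)
= (27b² - 36b + 63ab - 15ab + 20a - 35a² + 12b - 16 + 28a)(4b + 7)(1 - 9a - 6b)    [distributive law]
= (27b² - 24b + 48ab + 48a - 35a² - 16)(4b + 7)(1 - 9a - 6b)    [combine like terms]
= (108b³ + 189b² - 96b² - 168b + 192ab² + 336ab + 192ab + 336a - 140a²b - 245a² - 64b - 112)(1 - 9a - 6b)    [distributive law]
= (108b³ + 93b² - 232b + 192ab² + 528ab + 336a - 140a²b - 245a² - 112)(1 - 9a - 6b)    [combine like terms]
= 108b³ - 972ab³ - 648b⁴ + 93b² - 837ab² - 558b³ - 232b + 2088ab + 1392b² + 192ab² - 1728a²b² - 1152ab³ + 528ab - 4752a²b - 3168ab² + 336a - 3024a² - 2016ab - 140a²b + 1260a³b + 840a²b² - 245a² + 2205a³ + 1470a²b - 112 + 1008a + 672b    [distributive law]
= -450b³ - 2124ab³ - 648b⁴ + 1485b² - 3813ab² + 440b + 600ab - 888a²b² - 3422a²b + 1344a - 3269a² + 1260a³b + 2205a³ - 112    [combine like terms]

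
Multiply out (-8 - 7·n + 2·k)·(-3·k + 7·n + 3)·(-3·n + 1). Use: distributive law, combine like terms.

(-8 - 7·n + 2·k)·(-3·k + 7·n + 3)·(-3·n + 1)
= (24·k - 56·n - 24 + 21·k·n - 49·n^2 - 21·n - 6·k^2 + 14·k·n + 6·k)·(-3·n + 1)    [distributive law]
= (30·k - 77·n - 24 + 35·k·n - 49·n^2 - 6·k^2)·(-3·n + 1)    [combine like terms]
= -90·k·n + 30·k + 231·n^2 - 77·n + 72·n - 24 - 105·k·n^2 + 35·k·n + 147·n^3 - 49·n^2 + 18·k^2·n - 6·k^2    [distributive law]
= -55·k·n + 30·k + 182·n^2 - 5·n - 24 - 105·k·n^2 + 147·n^3 + 18·k^2·n - 6·k^2    [combine like terms]

-55·k·n + 30·k + 182·n^2 - 5·n - 24 - 105·k·n^2 + 147·n^3 + 18·k^2·n - 6·k^2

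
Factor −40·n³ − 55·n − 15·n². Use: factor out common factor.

−40·n³ − 55·n − 15·n²
= 5(−8·n³ − 11·n − 3·n²)    [factor out 5]
= 5·n(−8·n² − 11 − 3·n)    [factor out n]

5·n(−8·n² − 11 − 3·n)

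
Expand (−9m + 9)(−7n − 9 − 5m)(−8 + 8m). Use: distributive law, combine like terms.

(−9m + 9)(−7n − 9 − 5m)(−8 + 8m)
= (63mn + 81m + 45m^2 − 63n − 81 − 45m)(−8 + 8m)    [distributive law]
= (63mn + 36m + 45m^2 − 63n − 81)(−8 + 8m)    [combine like terms]
= −504mn + 504m^2n − 288m + 288m^2 − 360m^2 + 360m^3 + 504n − 504mn + 648 − 648m    [distributive law]
= −1008mn + 504m^2n − 936m − 72m^2 + 360m^3 + 504n + 648    [combine like terms]

−1008mn + 504m^2n − 936m − 72m^2 + 360m^3 + 504n + 648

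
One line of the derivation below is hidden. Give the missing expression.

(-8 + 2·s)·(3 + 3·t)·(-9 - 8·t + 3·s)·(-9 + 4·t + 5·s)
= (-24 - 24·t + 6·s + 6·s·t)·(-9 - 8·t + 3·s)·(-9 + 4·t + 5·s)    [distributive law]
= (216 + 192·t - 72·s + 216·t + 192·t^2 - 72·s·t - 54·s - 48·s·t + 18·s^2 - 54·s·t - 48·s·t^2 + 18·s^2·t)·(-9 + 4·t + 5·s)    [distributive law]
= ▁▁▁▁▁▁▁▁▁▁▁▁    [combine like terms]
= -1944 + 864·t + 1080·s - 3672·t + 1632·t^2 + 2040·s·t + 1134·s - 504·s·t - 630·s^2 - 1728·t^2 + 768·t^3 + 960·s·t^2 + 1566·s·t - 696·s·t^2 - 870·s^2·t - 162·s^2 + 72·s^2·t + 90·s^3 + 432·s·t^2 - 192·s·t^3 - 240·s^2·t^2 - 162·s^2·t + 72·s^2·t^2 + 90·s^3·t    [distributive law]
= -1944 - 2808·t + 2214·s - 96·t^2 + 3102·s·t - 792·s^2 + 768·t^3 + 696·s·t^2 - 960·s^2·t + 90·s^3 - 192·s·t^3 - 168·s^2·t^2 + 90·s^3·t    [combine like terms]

After combine like terms, the bracketed line is:

(216 + 408·t - 126·s + 192·t^2 - 174·s·t + 18·s^2 - 48·s·t^2 + 18·s^2·t)·(-9 + 4·t + 5·s)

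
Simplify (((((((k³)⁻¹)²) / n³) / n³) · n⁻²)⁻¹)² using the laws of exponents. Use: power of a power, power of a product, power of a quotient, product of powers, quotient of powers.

k¹²n¹⁶

(((((((k³)⁻¹)²) / n³) / n³) · n⁻²)⁻¹)²
= ((((((k³)⁻¹)²) / n³) / n³) · n⁻²)⁻²    [power of a power]
= ((((((k³)⁻¹)²) / n³) / n³)⁻²) · ((n⁻²)⁻²)    [power of a product]
= ((((((k³)⁻¹)²) / n³)⁻²) / ((n³)⁻²)) · ((n⁻²)⁻²)    [power of a quotient]
= ((((((k³)⁻¹)²)⁻²) / ((n³)⁻²)) / ((n³)⁻²)) · ((n⁻²)⁻²)    [power of a quotient]
= (((((k³)⁻¹)⁻⁴) / ((n³)⁻²)) / ((n³)⁻²)) · ((n⁻²)⁻²)    [power of a power]
= ((((k³)⁴) / ((n³)⁻²)) / ((n³)⁻²)) · ((n⁻²)⁻²)    [power of a power]
= ((k¹² / ((n³)⁻²)) / ((n³)⁻²)) · ((n⁻²)⁻²)    [power of a power]
= ((k¹² / n⁻⁶) / ((n³)⁻²)) · ((n⁻²)⁻²)    [power of a power]
= ((k¹² / n⁻⁶) / n⁻⁶) · ((n⁻²)⁻²)    [power of a power]
= ((k¹² / n⁻⁶) / n⁻⁶) · n⁴    [power of a power]
= k¹²n¹⁶    [quotient of powers; product of powers]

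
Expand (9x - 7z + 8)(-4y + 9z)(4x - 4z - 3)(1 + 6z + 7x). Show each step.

(9x - 7z + 8)(-4y + 9z)(4x - 4z - 3)(1 + 6z + 7x)
= (-36xy + 81xz + 28yz - 63z² - 32y + 72z)(4x - 4z - 3)(1 + 6z + 7x)    [distributive law]
= (-144x²y + 144xyz + 108xy + 324x²z - 324xz² - 243xz + 112xyz - 112yz² - 84yz - 252xz² + 252z³ + 189z² - 128xy + 128yz + 96y + 288xz - 288z² - 216z)(1 + 6z + 7x)    [distributive law]
= (-144x²y + 256xyz - 20xy + 324x²z - 576xz² + 45xz - 112yz² + 44yz + 252z³ - 99z² + 96y - 216z)(1 + 6z + 7x)    [combine like terms]
= -144x²y - 864x²yz - 1008x³y + 256xyz + 1536xyz² + 1792x²yz - 20xy - 120xyz - 140x²y + 324x²z + 1944x²z² + 2268x³z - 576xz² - 3456xz³ - 4032x²z² + 45xz + 270xz² + 315x²z - 112yz² - 672yz³ - 784xyz² + 44yz + 264yz² + 308xyz + 252z³ + 1512z⁴ + 1764xz³ - 99z² - 594z³ - 693xz² + 96y + 576yz + 672xy - 216z - 1296z² - 1512xz    [distributive law]
= -284x²y + 928x²yz - 1008x³y + 444xyz + 752xyz² + 652xy + 639x²z - 2088x²z² + 2268x³z - 999xz² - 1692xz³ - 1467xz + 152yz² - 672yz³ + 620yz - 342z³ + 1512z⁴ - 1395z² + 96y - 216z    [combine like terms]

-284x²y + 928x²yz - 1008x³y + 444xyz + 752xyz² + 652xy + 639x²z - 2088x²z² + 2268x³z - 999xz² - 1692xz³ - 1467xz + 152yz² - 672yz³ + 620yz - 342z³ + 1512z⁴ - 1395z² + 96y - 216z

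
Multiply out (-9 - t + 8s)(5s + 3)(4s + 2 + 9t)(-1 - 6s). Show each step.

(-9 - t + 8s)(5s + 3)(4s + 2 + 9t)(-1 - 6s)
= (-45s - 27 - 5st - 3t + 40s^2 + 24s)(4s + 2 + 9t)(-1 - 6s)    [distributive law]
= (-21s - 27 - 5st - 3t + 40s^2)(4s + 2 + 9t)(-1 - 6s)    [combine like terms]
= (-84s^2 - 42s - 189st - 108s - 54 - 243t - 20s^2t - 10st - 45st^2 - 12st - 6t - 27t^2 + 160s^3 + 80s^2 + 360s^2t)(-1 - 6s)    [distributive law]
= (-4s^2 - 150s - 211st - 54 - 249t + 340s^2t - 45st^2 - 27t^2 + 160s^3)(-1 - 6s)    [combine like terms]
= 4s^2 + 24s^3 + 150s + 900s^2 + 211st + 1266s^2t + 54 + 324s + 249t + 1494st - 340s^2t - 2040s^3t + 45st^2 + 270s^2t^2 + 27t^2 + 162st^2 - 160s^3 - 960s^4    [distributive law]
= 904s^2 - 136s^3 + 474s + 1705st + 926s^2t + 54 + 249t - 2040s^3t + 207st^2 + 270s^2t^2 + 27t^2 - 960s^4    [combine like terms]

904s^2 - 136s^3 + 474s + 1705st + 926s^2t + 54 + 249t - 2040s^3t + 207st^2 + 270s^2t^2 + 27t^2 - 960s^4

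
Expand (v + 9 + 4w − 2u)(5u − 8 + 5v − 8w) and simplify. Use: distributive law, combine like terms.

(v + 9 + 4w − 2u)(5u − 8 + 5v − 8w)
= 5uv − 8v + 5v^2 − 8vw + 45u − 72 + 45v − 72w + 20uw − 32w + 20vw − 32w^2 − 10u^2 + 16u − 10uv + 16uw    [distributive law]
= −5uv + 37v + 5v^2 + 12vw + 61u − 72 − 104w + 36uw − 32w^2 − 10u^2    [combine like terms]

−5uv + 37v + 5v^2 + 12vw + 61u − 72 − 104w + 36uw − 32w^2 − 10u^2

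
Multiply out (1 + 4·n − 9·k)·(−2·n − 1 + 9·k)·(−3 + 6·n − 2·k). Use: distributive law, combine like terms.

(1 + 4·n − 9·k)·(−2·n − 1 + 9·k)·(−3 + 6·n − 2·k)
= (−2·n − 1 + 9·k − 8·n^2 − 4·n + 36·k·n + 18·k·n + 9·k − 81·k^2)·(−3 + 6·n − 2·k)    [distributive law]
= (−6·n − 1 + 18·k − 8·n^2 + 54·k·n − 81·k^2)·(−3 + 6·n − 2·k)    [combine like terms]
= 18·n − 36·n^2 + 12·k·n + 3 − 6·n + 2·k − 54·k + 108·k·n − 36·k^2 + 24·n^2 − 48·n^3 + 16·k·n^2 − 162·k·n + 324·k·n^2 − 108·k^2·n + 243·k^2 − 486·k^2·n + 162·k^3    [distributive law]
= 12·n − 12·n^2 − 42·k·n + 3 − 52·k + 207·k^2 − 48·n^3 + 340·k·n^2 − 594·k^2·n + 162·k^3    [combine like terms]

12·n − 12·n^2 − 42·k·n + 3 − 52·k + 207·k^2 − 48·n^3 + 340·k·n^2 − 594·k^2·n + 162·k^3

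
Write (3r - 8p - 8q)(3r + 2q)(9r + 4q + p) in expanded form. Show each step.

(3r - 8p - 8q)(3r + 2q)(9r + 4q + p)
= (9r^2 + 6qr - 24pr - 16pq - 24qr - 16q^2)(9r + 4q + p)    [distributive law]
= (9r^2 - 18qr - 24pr - 16pq - 16q^2)(9r + 4q + p)    [combine like terms]
= 81r^3 + 36qr^2 + 9pr^2 - 162qr^2 - 72q^2r - 18pqr - 216pr^2 - 96pqr - 24p^2r - 144pqr - 64pq^2 - 16p^2q - 144q^2r - 64q^3 - 16pq^2    [distributive law]
= 81r^3 - 126qr^2 - 207pr^2 - 216q^2r - 258pqr - 24p^2r - 80pq^2 - 16p^2q - 64q^3    [combine like terms]

81r^3 - 126qr^2 - 207pr^2 - 216q^2r - 258pqr - 24p^2r - 80pq^2 - 16p^2q - 64q^3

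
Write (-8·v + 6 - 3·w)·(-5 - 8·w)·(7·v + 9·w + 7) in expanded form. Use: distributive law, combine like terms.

280·v^2 + 577·v·w + 70·v + 448·v^2·w + 744·v·w^2 - 501·w - 210 - 129·w^2 + 216·w^3

(-8·v + 6 - 3·w)·(-5 - 8·w)·(7·v + 9·w + 7)
= (40·v + 64·v·w - 30 - 48·w + 15·w + 24·w^2)·(7·v + 9·w + 7)    [distributive law]
= (40·v + 64·v·w - 30 - 33·w + 24·w^2)·(7·v + 9·w + 7)    [combine like terms]
= 280·v^2 + 360·v·w + 280·v + 448·v^2·w + 576·v·w^2 + 448·v·w - 210·v - 270·w - 210 - 231·v·w - 297·w^2 - 231·w + 168·v·w^2 + 216·w^3 + 168·w^2    [distributive law]
= 280·v^2 + 577·v·w + 70·v + 448·v^2·w + 744·v·w^2 - 501·w - 210 - 129·w^2 + 216·w^3    [combine like terms]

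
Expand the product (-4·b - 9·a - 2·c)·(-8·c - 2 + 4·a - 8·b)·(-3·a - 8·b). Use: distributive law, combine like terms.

(-4·b - 9·a - 2·c)·(-8·c - 2 + 4·a - 8·b)·(-3·a - 8·b)
= (32·b·c + 8·b - 16·a·b + 32·b² + 72·a·c + 18·a - 36·a² + 72·a·b + 16·c² + 4·c - 8·a·c + 16·b·c)·(-3·a - 8·b)    [distributive law]
= (48·b·c + 8·b + 56·a·b + 32·b² + 64·a·c + 18·a - 36·a² + 16·c² + 4·c)·(-3·a - 8·b)    [combine like terms]
= -144·a·b·c - 384·b²·c - 24·a·b - 64·b² - 168·a²·b - 448·a·b² - 96·a·b² - 256·b³ - 192·a²·c - 512·a·b·c - 54·a² - 144·a·b + 108·a³ + 288·a²·b - 48·a·c² - 128·b·c² - 12·a·c - 32·b·c    [distributive law]
= -656·a·b·c - 384·b²·c - 168·a·b - 64·b² + 120·a²·b - 544·a·b² - 256·b³ - 192·a²·c - 54·a² + 108·a³ - 48·a·c² - 128·b·c² - 12·a·c - 32·b·c    [combine like terms]

-656·a·b·c - 384·b²·c - 168·a·b - 64·b² + 120·a²·b - 544·a·b² - 256·b³ - 192·a²·c - 54·a² + 108·a³ - 48·a·c² - 128·b·c² - 12·a·c - 32·b·c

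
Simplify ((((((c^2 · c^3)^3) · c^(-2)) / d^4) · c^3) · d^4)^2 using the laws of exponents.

((((((c^2 · c^3)^3) · c^(-2)) / d^4) · c^3) · d^4)^2
= ((((((c^2 · c^3)^3) · c^(-2)) / d^4) · c^3)^2) · ((d^4)^2)    [power of a product]
= ((((((c^2 · c^3)^3) · c^(-2)) / d^4)^2) · ((c^3)^2)) · ((d^4)^2)    [power of a product]
= ((((((c^2 · c^3)^3) · c^(-2))^2) / ((d^4)^2)) · ((c^3)^2)) · ((d^4)^2)    [power of a quotient]
= ((((((c^2 · c^3)^3)^2) · ((c^(-2))^2)) / ((d^4)^2)) · ((c^3)^2)) · ((d^4)^2)    [power of a product]
= (((((c^2 · c^3)^6) · ((c^(-2))^2)) / ((d^4)^2)) · ((c^3)^2)) · ((d^4)^2)    [power of a power]
= ((((((c^2)^6) · ((c^3)^6)) · ((c^(-2))^2)) / ((d^4)^2)) · ((c^3)^2)) · ((d^4)^2)    [power of a product]
= ((((c^12 · ((c^3)^6)) · ((c^(-2))^2)) / ((d^4)^2)) · ((c^3)^2)) · ((d^4)^2)    [power of a power]
= ((((c^12 · c^18) · ((c^(-2))^2)) / ((d^4)^2)) · ((c^3)^2)) · ((d^4)^2)    [power of a power]
= (((c^30 · ((c^(-2))^2)) / ((d^4)^2)) · ((c^3)^2)) · ((d^4)^2)    [product of powers]
= (((c^30 · c^(-4)) / ((d^4)^2)) · ((c^3)^2)) · ((d^4)^2)    [power of a power]
= ((c^26 / ((d^4)^2)) · ((c^3)^2)) · ((d^4)^2)    [product of powers]
= ((c^26 / d^8) · ((c^3)^2)) · ((d^4)^2)    [power of a power]
= ((c^26 / d^8) · c^6) · ((d^4)^2)    [power of a power]
= ((c^26 / d^8) · c^6) · d^8    [power of a power]
= c^32    [quotient of powers; product of powers]

c^32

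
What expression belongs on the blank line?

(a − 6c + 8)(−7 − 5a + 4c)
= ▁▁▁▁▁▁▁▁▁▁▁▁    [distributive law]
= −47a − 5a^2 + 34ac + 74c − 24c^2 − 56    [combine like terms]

By distributive law:

−7a − 5a^2 + 4ac + 42c + 30ac − 24c^2 − 56 − 40a + 32c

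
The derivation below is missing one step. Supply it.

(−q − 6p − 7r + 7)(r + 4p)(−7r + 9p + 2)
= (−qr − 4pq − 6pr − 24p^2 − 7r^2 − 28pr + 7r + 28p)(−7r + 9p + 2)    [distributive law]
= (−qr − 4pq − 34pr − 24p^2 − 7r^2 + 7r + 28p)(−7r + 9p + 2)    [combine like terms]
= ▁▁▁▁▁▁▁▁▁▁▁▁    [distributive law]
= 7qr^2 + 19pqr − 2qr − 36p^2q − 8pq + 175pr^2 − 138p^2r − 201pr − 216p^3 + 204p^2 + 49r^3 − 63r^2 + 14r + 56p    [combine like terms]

After distributive law, the bracketed line is:

7qr^2 − 9pqr − 2qr + 28pqr − 36p^2q − 8pq + 238pr^2 − 306p^2r − 68pr + 168p^2r − 216p^3 − 48p^2 + 49r^3 − 63pr^2 − 14r^2 − 49r^2 + 63pr + 14r − 196pr + 252p^2 + 56p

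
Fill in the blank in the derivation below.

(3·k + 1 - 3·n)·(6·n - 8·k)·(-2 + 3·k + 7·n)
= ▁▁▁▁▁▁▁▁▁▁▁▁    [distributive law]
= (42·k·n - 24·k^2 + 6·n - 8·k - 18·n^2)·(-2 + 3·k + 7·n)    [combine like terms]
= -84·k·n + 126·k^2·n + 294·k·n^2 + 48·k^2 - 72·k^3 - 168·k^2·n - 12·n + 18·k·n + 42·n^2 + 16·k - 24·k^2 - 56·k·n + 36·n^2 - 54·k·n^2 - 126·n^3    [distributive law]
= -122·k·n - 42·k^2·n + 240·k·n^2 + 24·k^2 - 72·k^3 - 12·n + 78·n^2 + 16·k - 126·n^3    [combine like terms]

After distributive law, the bracketed line is:

(18·k·n - 24·k^2 + 6·n - 8·k - 18·n^2 + 24·k·n)·(-2 + 3·k + 7·n)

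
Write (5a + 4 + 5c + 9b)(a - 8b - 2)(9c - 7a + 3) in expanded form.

10a^2c - 35a^3 + 57a^2 + abc + 217a^2b + 257ab + 31ac + 38a - 570bc - 150b - 102c - 24 + 45ac^2 - 360bc^2 - 90c^2 - 648b^2c + 504ab^2 - 216b^2

(5a + 4 + 5c + 9b)(a - 8b - 2)(9c - 7a + 3)
= (5a^2 - 40ab - 10a + 4a - 32b - 8 + 5ac - 40bc - 10c + 9ab - 72b^2 - 18b)(9c - 7a + 3)    [distributive law]
= (5a^2 - 31ab - 6a - 50b - 8 + 5ac - 40bc - 10c - 72b^2)(9c - 7a + 3)    [combine like terms]
= 45a^2c - 35a^3 + 15a^2 - 279abc + 217a^2b - 93ab - 54ac + 42a^2 - 18a - 450bc + 350ab - 150b - 72c + 56a - 24 + 45ac^2 - 35a^2c + 15ac - 360bc^2 + 280abc - 120bc - 90c^2 + 70ac - 30c - 648b^2c + 504ab^2 - 216b^2    [distributive law]
= 10a^2c - 35a^3 + 57a^2 + abc + 217a^2b + 257ab + 31ac + 38a - 570bc - 150b - 102c - 24 + 45ac^2 - 360bc^2 - 90c^2 - 648b^2c + 504ab^2 - 216b^2    [combine like terms]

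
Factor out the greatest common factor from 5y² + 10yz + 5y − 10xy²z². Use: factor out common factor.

5y(y + 2z + 1 − 2xyz²)

5y² + 10yz + 5y − 10xy²z²
= 5(y² + 2yz + y − 2xy²z²)    [factor out 5]
= 5y(y + 2z + 1 − 2xyz²)    [factor out y]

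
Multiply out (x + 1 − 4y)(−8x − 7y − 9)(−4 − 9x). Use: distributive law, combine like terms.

(x + 1 − 4y)(−8x − 7y − 9)(−4 − 9x)
= (−8x^2 − 7xy − 9x − 8x − 7y − 9 + 32xy + 28y^2 + 36y)(−4 − 9x)    [distributive law]
= (−8x^2 + 25xy − 17x + 29y − 9 + 28y^2)(−4 − 9x)    [combine like terms]
= 32x^2 + 72x^3 − 100xy − 225x^2y + 68x + 153x^2 − 116y − 261xy + 36 + 81x − 112y^2 − 252xy^2    [distributive law]
= 185x^2 + 72x^3 − 361xy − 225x^2y + 149x − 116y + 36 − 112y^2 − 252xy^2    [combine like terms]

185x^2 + 72x^3 − 361xy − 225x^2y + 149x − 116y + 36 − 112y^2 − 252xy^2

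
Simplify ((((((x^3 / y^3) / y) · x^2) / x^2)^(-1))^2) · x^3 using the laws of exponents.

x^(-3)y^8

((((((x^3 / y^3) / y) · x^2) / x^2)^(-1))^2) · x^3
= (((((x^3 / y^3) / y) · x^2) / x^2)^(-2)) · x^3    [power of a power]
= (((((x^3 / y^3) / y) · x^2)^(-2)) / ((x^2)^(-2))) · x^3    [power of a quotient]
= (((((x^3 / y^3) / y)^(-2)) · ((x^2)^(-2))) / ((x^2)^(-2))) · x^3    [power of a product]
= (((((x^3 / y^3)^(-2)) / (y^(-2))) · ((x^2)^(-2))) / ((x^2)^(-2))) · x^3    [power of a quotient]
= ((((((x^3)^(-2)) / ((y^3)^(-2))) / (y^(-2))) · ((x^2)^(-2))) / ((x^2)^(-2))) · x^3    [power of a quotient]
= ((((x^(-6) / ((y^3)^(-2))) / (y^(-2))) · ((x^2)^(-2))) / ((x^2)^(-2))) · x^3    [power of a power]
= ((((x^(-6) / y^(-6)) / (y^(-2))) · ((x^2)^(-2))) / ((x^2)^(-2))) · x^3    [power of a power]
= ((((x^(-6) / y^(-6)) / y^(-2)) · x^(-4)) / ((x^2)^(-2))) · x^3    [power of a power]
= ((((x^(-6) / y^(-6)) / y^(-2)) · x^(-4)) / x^(-4)) · x^3    [power of a power]
= x^(-3)y^8    [quotient of powers; product of powers]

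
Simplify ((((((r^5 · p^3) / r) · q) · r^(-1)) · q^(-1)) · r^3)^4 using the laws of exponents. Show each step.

((((((r^5 · p^3) / r) · q) · r^(-1)) · q^(-1)) · r^3)^4
= ((((((r^5 · p^3) / r) · q) · r^(-1)) · q^(-1))^4) · ((r^3)^4)    [power of a product]
= ((((((r^5 · p^3) / r) · q) · r^(-1))^4) · ((q^(-1))^4)) · ((r^3)^4)    [power of a product]
= ((((((r^5 · p^3) / r) · q)^4) · ((r^(-1))^4)) · ((q^(-1))^4)) · ((r^3)^4)    [power of a product]
= ((((((r^5 · p^3) / r)^4) · (q^4)) · ((r^(-1))^4)) · ((q^(-1))^4)) · ((r^3)^4)    [power of a product]
= ((((((r^5 · p^3)^4) / (r^4)) · (q^4)) · ((r^(-1))^4)) · ((q^(-1))^4)) · ((r^3)^4)    [power of a quotient]
= (((((((r^5)^4) · ((p^3)^4)) / (r^4)) · (q^4)) · ((r^(-1))^4)) · ((q^(-1))^4)) · ((r^3)^4)    [power of a product]
= (((((r^20 · ((p^3)^4)) / (r^4)) · (q^4)) · ((r^(-1))^4)) · ((q^(-1))^4)) · ((r^3)^4)    [power of a power]
= (((((r^20 · p^12) / (r^4)) · (q^4)) · ((r^(-1))^4)) · ((q^(-1))^4)) · ((r^3)^4)    [power of a power]
= (((((r^20 · p^12) / r^4) · q^4) · r^(-4)) · ((q^(-1))^4)) · ((r^3)^4)    [power of a power]
= (((((r^20 · p^12) / r^4) · q^4) · r^(-4)) · q^(-4)) · ((r^3)^4)    [power of a power]
= (((((r^20 · p^12) / r^4) · q^4) · r^(-4)) · q^(-4)) · r^12    [power of a power]
= p^12·r^24    [quotient of powers; product of powers]

p^12·r^24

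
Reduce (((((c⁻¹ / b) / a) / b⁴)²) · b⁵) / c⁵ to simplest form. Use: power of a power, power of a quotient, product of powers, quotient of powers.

a⁻²b⁻⁵c⁻⁷

(((((c⁻¹ / b) / a) / b⁴)²) · b⁵) / c⁵
= (((((c⁻¹ / b) / a)²) / ((b⁴)²)) · b⁵) / c⁵    [power of a quotient]
= (((((c⁻¹ / b)²) / (a²)) / ((b⁴)²)) · b⁵) / c⁵    [power of a quotient]
= ((((((c⁻¹)²) / (b²)) / (a²)) / ((b⁴)²)) · b⁵) / c⁵    [power of a quotient]
= ((((c⁻² / (b²)) / (a²)) / ((b⁴)²)) · b⁵) / c⁵    [power of a power]
= ((((c⁻² / b²) / a²) / b⁸) · b⁵) / c⁵    [power of a power]
= a⁻²b⁻⁵c⁻⁷    [quotient of powers; product of powers]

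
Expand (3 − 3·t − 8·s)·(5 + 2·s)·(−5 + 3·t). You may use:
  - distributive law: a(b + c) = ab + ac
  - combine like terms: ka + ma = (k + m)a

−75 + 120·t + 170·s − 72·s·t − 45·t^2 − 18·s·t^2 + 80·s^2 − 48·s^2·t

(3 − 3·t − 8·s)·(5 + 2·s)·(−5 + 3·t)
= (15 + 6·s − 15·t − 6·s·t − 40·s − 16·s^2)·(−5 + 3·t)    [distributive law]
= (15 − 34·s − 15·t − 6·s·t − 16·s^2)·(−5 + 3·t)    [combine like terms]
= −75 + 45·t + 170·s − 102·s·t + 75·t − 45·t^2 + 30·s·t − 18·s·t^2 + 80·s^2 − 48·s^2·t    [distributive law]
= −75 + 120·t + 170·s − 72·s·t − 45·t^2 − 18·s·t^2 + 80·s^2 − 48·s^2·t    [combine like terms]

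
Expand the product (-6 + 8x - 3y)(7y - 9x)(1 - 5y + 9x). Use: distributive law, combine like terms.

(-6 + 8x - 3y)(7y - 9x)(1 - 5y + 9x)
= (-42y + 54x + 56xy - 72x² - 21y² + 27xy)(1 - 5y + 9x)    [distributive law]
= (-42y + 54x + 83xy - 72x² - 21y²)(1 - 5y + 9x)    [combine like terms]
= -42y + 210y² - 378xy + 54x - 270xy + 486x² + 83xy - 415xy² + 747x²y - 72x² + 360x²y - 648x³ - 21y² + 105y³ - 189xy²    [distributive law]
= -42y + 189y² - 565xy + 54x + 414x² - 604xy² + 1107x²y - 648x³ + 105y³    [combine like terms]

-42y + 189y² - 565xy + 54x + 414x² - 604xy² + 1107x²y - 648x³ + 105y³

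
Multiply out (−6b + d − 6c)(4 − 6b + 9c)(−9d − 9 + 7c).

(−6b + d − 6c)(4 − 6b + 9c)(−9d − 9 + 7c)
= (−24b + 36b^2 − 54bc + 4d − 6bd + 9cd − 24c + 36bc − 54c^2)(−9d − 9 + 7c)    [distributive law]
= (−24b + 36b^2 − 18bc + 4d − 6bd + 9cd − 24c − 54c^2)(−9d − 9 + 7c)    [combine like terms]
= 216bd + 216b − 168bc − 324b^2d − 324b^2 + 252b^2c + 162bcd + 162bc − 126bc^2 − 36d^2 − 36d + 28cd + 54bd^2 + 54bd − 42bcd − 81cd^2 − 81cd + 63c^2d + 216cd + 216c − 168c^2 + 486c^2d + 486c^2 − 378c^3    [distributive law]
= 270bd + 216b − 6bc − 324b^2d − 324b^2 + 252b^2c + 120bcd − 126bc^2 − 36d^2 − 36d + 163cd + 54bd^2 − 81cd^2 + 549c^2d + 216c + 318c^2 − 378c^3    [combine like terms]

270bd + 216b − 6bc − 324b^2d − 324b^2 + 252b^2c + 120bcd − 126bc^2 − 36d^2 − 36d + 163cd + 54bd^2 − 81cd^2 + 549c^2d + 216c + 318c^2 − 378c^3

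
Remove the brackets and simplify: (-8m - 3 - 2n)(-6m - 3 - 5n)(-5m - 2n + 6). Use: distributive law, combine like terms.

(-8m - 3 - 2n)(-6m - 3 - 5n)(-5m - 2n + 6)
= (48m^2 + 24m + 40mn + 18m + 9 + 15n + 12mn + 6n + 10n^2)(-5m - 2n + 6)    [distributive law]
= (48m^2 + 42m + 52mn + 9 + 21n + 10n^2)(-5m - 2n + 6)    [combine like terms]
= -240m^3 - 96m^2n + 288m^2 - 210m^2 - 84mn + 252m - 260m^2n - 104mn^2 + 312mn - 45m - 18n + 54 - 105mn - 42n^2 + 126n - 50mn^2 - 20n^3 + 60n^2    [distributive law]
= -240m^3 - 356m^2n + 78m^2 + 123mn + 207m - 154mn^2 + 108n + 54 + 18n^2 - 20n^3    [combine like terms]

-240m^3 - 356m^2n + 78m^2 + 123mn + 207m - 154mn^2 + 108n + 54 + 18n^2 - 20n^3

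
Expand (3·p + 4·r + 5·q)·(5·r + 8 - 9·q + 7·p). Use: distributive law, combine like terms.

(3·p + 4·r + 5·q)·(5·r + 8 - 9·q + 7·p)
= 15·p·r + 24·p - 27·p·q + 21·p^2 + 20·r^2 + 32·r - 36·q·r + 28·p·r + 25·q·r + 40·q - 45·q^2 + 35·p·q    [distributive law]
= 43·p·r + 24·p + 8·p·q + 21·p^2 + 20·r^2 + 32·r - 11·q·r + 40·q - 45·q^2    [combine like terms]

43·p·r + 24·p + 8·p·q + 21·p^2 + 20·r^2 + 32·r - 11·q·r + 40·q - 45·q^2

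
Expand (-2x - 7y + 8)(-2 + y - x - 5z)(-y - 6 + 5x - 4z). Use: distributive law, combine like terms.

(-2x - 7y + 8)(-2 + y - x - 5z)(-y - 6 + 5x - 4z)
= (4x - 2xy + 2x^2 + 10xz + 14y - 7y^2 + 7xy + 35yz - 16 + 8y - 8x - 40z)(-y - 6 + 5x - 4z)    [distributive law]
= (-4x + 5xy + 2x^2 + 10xz + 22y - 7y^2 + 35yz - 16 - 40z)(-y - 6 + 5x - 4z)    [combine like terms]
= 4xy + 24x - 20x^2 + 16xz - 5xy^2 - 30xy + 25x^2y - 20xyz - 2x^2y - 12x^2 + 10x^3 - 8x^2z - 10xyz - 60xz + 50x^2z - 40xz^2 - 22y^2 - 132y + 110xy - 88yz + 7y^3 + 42y^2 - 35xy^2 + 28y^2z - 35y^2z - 210yz + 175xyz - 140yz^2 + 16y + 96 - 80x + 64z + 40yz + 240z - 200xz + 160z^2    [distributive law]
= 84xy - 56x - 32x^2 - 244xz - 40xy^2 + 23x^2y + 145xyz + 10x^3 + 42x^2z - 40xz^2 + 20y^2 - 116y - 258yz + 7y^3 - 7y^2z - 140yz^2 + 96 + 304z + 160z^2    [combine like terms]

84xy - 56x - 32x^2 - 244xz - 40xy^2 + 23x^2y + 145xyz + 10x^3 + 42x^2z - 40xz^2 + 20y^2 - 116y - 258yz + 7y^3 - 7y^2z - 140yz^2 + 96 + 304z + 160z^2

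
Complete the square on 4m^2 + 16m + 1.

4(m + 2)^2 - 15

4m^2 + 16m + 1
= 4(m^2 + 4m) + 1    [factor out 4 from the m-terms]
= 4(m^2 + 4m + 4 - 4) + 1    [add and subtract 4 inside the bracket]
= 4(m + 2)^2 - 16 + 1    [perfect-square identity]
= 4(m + 2)^2 - 15    [combine constants]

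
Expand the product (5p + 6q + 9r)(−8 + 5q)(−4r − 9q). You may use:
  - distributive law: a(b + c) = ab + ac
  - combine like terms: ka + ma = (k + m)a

(5p + 6q + 9r)(−8 + 5q)(−4r − 9q)
= (−40p + 25pq − 48q + 30q^2 − 72r + 45qr)(−4r − 9q)    [distributive law]
= 160pr + 360pq − 100pqr − 225pq^2 + 192qr + 432q^2 − 120q^2r − 270q^3 + 288r^2 + 648qr − 180qr^2 − 405q^2r    [distributive law]
= 160pr + 360pq − 100pqr − 225pq^2 + 840qr + 432q^2 − 525q^2r − 270q^3 + 288r^2 − 180qr^2    [combine like terms]

160pr + 360pq − 100pqr − 225pq^2 + 840qr + 432q^2 − 525q^2r − 270q^3 + 288r^2 − 180qr^2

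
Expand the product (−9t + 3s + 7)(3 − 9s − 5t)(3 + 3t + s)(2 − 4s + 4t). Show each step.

(−9t + 3s + 7)(3 − 9s − 5t)(3 + 3t + s)(2 − 4s + 4t)
= (−27t + 81st + 45t² + 9s − 27s² − 15st + 21 − 63s − 35t)(3 + 3t + s)(2 − 4s + 4t)    [distributive law]
= (−62t + 66st + 45t² − 54s − 27s² + 21)(3 + 3t + s)(2 − 4s + 4t)    [combine like terms]
= (−186t − 186t² − 62st + 198st + 198st² + 66s²t + 135t² + 135t³ + 45st² − 162s − 162st − 54s² − 81s² − 81s²t − 27s³ + 63 + 63t + 21s)(2 − 4s + 4t)    [distributive law]
= (−123t − 51t² − 26st + 243st² − 15s²t + 135t³ − 141s − 135s² − 27s³ + 63)(2 − 4s + 4t)    [combine like terms]
= −246t + 492st − 492t² − 102t² + 204st² − 204t³ − 52st + 104s²t − 104st² + 486st² − 972s²t² + 972st³ − 30s²t + 60s³t − 60s²t² + 270t³ − 540st³ + 540t⁴ − 282s + 564s² − 564st − 270s² + 540s³ − 540s²t − 54s³ + 108s⁴ − 108s³t + 126 − 252s + 252t    [distributive law]
= 6t − 124st − 594t² + 586st² + 66t³ − 466s²t − 1032s²t² + 432st³ − 48s³t + 540t⁴ − 534s + 294s² + 486s³ + 108s⁴ + 126    [combine like terms]

6t − 124st − 594t² + 586st² + 66t³ − 466s²t − 1032s²t² + 432st³ − 48s³t + 540t⁴ − 534s + 294s² + 486s³ + 108s⁴ + 126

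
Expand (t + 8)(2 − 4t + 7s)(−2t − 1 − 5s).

64t² − 2t + 31st + 8t³ + 6st² − 35s²t − 16 − 136s − 280s²

(t + 8)(2 − 4t + 7s)(−2t − 1 − 5s)
= (2t − 4t² + 7st + 16 − 32t + 56s)(−2t − 1 − 5s)    [distributive law]
= (−30t − 4t² + 7st + 16 + 56s)(−2t − 1 − 5s)    [combine like terms]
= 60t² + 30t + 150st + 8t³ + 4t² + 20st² − 14st² − 7st − 35s²t − 32t − 16 − 80s − 112st − 56s − 280s²    [distributive law]
= 64t² − 2t + 31st + 8t³ + 6st² − 35s²t − 16 − 136s − 280s²    [combine like terms]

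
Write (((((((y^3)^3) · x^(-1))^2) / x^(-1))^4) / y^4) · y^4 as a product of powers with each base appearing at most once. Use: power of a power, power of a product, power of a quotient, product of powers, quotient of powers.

(((((((y^3)^3) · x^(-1))^2) / x^(-1))^4) / y^4) · y^4
= (((((((y^3)^3) · x^(-1))^2)^4) / ((x^(-1))^4)) / y^4) · y^4    [power of a quotient]
= ((((((y^3)^3) · x^(-1))^8) / ((x^(-1))^4)) / y^4) · y^4    [power of a power]
= ((((((y^3)^3)^8) · ((x^(-1))^8)) / ((x^(-1))^4)) / y^4) · y^4    [power of a product]
= (((((y^3)^24) · ((x^(-1))^8)) / ((x^(-1))^4)) / y^4) · y^4    [power of a power]
= (((y^72 · ((x^(-1))^8)) / ((x^(-1))^4)) / y^4) · y^4    [power of a power]
= (((y^72 · x^(-8)) / ((x^(-1))^4)) / y^4) · y^4    [power of a power]
= (((y^72 · x^(-8)) / x^(-4)) / y^4) · y^4    [power of a power]
= x^(-4)y^72    [quotient of powers; product of powers]

x^(-4)y^72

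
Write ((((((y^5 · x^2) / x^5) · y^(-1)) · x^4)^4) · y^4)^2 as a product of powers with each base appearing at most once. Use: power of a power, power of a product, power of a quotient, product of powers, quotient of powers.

x^8·y^40

((((((y^5 · x^2) / x^5) · y^(-1)) · x^4)^4) · y^4)^2
= ((((((y^5 · x^2) / x^5) · y^(-1)) · x^4)^4)^2) · ((y^4)^2)    [power of a product]
= (((((y^5 · x^2) / x^5) · y^(-1)) · x^4)^8) · ((y^4)^2)    [power of a power]
= (((((y^5 · x^2) / x^5) · y^(-1))^8) · ((x^4)^8)) · ((y^4)^2)    [power of a product]
= (((((y^5 · x^2) / x^5)^8) · ((y^(-1))^8)) · ((x^4)^8)) · ((y^4)^2)    [power of a product]
= (((((y^5 · x^2)^8) / ((x^5)^8)) · ((y^(-1))^8)) · ((x^4)^8)) · ((y^4)^2)    [power of a quotient]
= ((((((y^5)^8) · ((x^2)^8)) / ((x^5)^8)) · ((y^(-1))^8)) · ((x^4)^8)) · ((y^4)^2)    [power of a product]
= ((((y^40 · ((x^2)^8)) / ((x^5)^8)) · ((y^(-1))^8)) · ((x^4)^8)) · ((y^4)^2)    [power of a power]
= ((((y^40 · x^16) / ((x^5)^8)) · ((y^(-1))^8)) · ((x^4)^8)) · ((y^4)^2)    [power of a power]
= ((((y^40 · x^16) / x^40) · ((y^(-1))^8)) · ((x^4)^8)) · ((y^4)^2)    [power of a power]
= ((((y^40 · x^16) / x^40) · y^(-8)) · ((x^4)^8)) · ((y^4)^2)    [power of a power]
= ((((y^40 · x^16) / x^40) · y^(-8)) · x^32) · ((y^4)^2)    [power of a power]
= ((((y^40 · x^16) / x^40) · y^(-8)) · x^32) · y^8    [power of a power]
= x^8·y^40    [quotient of powers; product of powers]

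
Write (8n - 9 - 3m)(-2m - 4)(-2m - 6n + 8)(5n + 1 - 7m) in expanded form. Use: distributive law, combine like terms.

-692m²n² + 1644m²n - 32m³n + 480mn³ - 2468mn² + 3900mn + 960n³ - 2168n² + 968n - 1188m² + 72m³ - 1848m + 288 + 84m⁴

(8n - 9 - 3m)(-2m - 4)(-2m - 6n + 8)(5n + 1 - 7m)
= (-16mn - 32n + 18m + 36 + 6m² + 12m)(-2m - 6n + 8)(5n + 1 - 7m)    [distributive law]
= (-16mn - 32n + 30m + 36 + 6m²)(-2m - 6n + 8)(5n + 1 - 7m)    [combine like terms]
= (32m²n + 96mn² - 128mn + 64mn + 192n² - 256n - 60m² - 180mn + 240m - 72m - 216n + 288 - 12m³ - 36m²n + 48m²)(5n + 1 - 7m)    [distributive law]
= (-4m²n + 96mn² - 244mn + 192n² - 472n - 12m² + 168m + 288 - 12m³)(5n + 1 - 7m)    [combine like terms]
= -20m²n² - 4m²n + 28m³n + 480mn³ + 96mn² - 672m²n² - 1220mn² - 244mn + 1708m²n + 960n³ + 192n² - 1344mn² - 2360n² - 472n + 3304mn - 60m²n - 12m² + 84m³ + 840mn + 168m - 1176m² + 1440n + 288 - 2016m - 60m³n - 12m³ + 84m⁴    [distributive law]
= -692m²n² + 1644m²n - 32m³n + 480mn³ - 2468mn² + 3900mn + 960n³ - 2168n² + 968n - 1188m² + 72m³ - 1848m + 288 + 84m⁴    [combine like terms]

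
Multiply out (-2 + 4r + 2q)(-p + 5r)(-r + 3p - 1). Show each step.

(-2 + 4r + 2q)(-p + 5r)(-r + 3p - 1)
= (2p - 10r - 4pr + 20r² - 2pq + 10qr)(-r + 3p - 1)    [distributive law]
= -2pr + 6p² - 2p + 10r² - 30pr + 10r + 4pr² - 12p²r + 4pr - 20r³ + 60pr² - 20r² + 2pqr - 6p²q + 2pq - 10qr² + 30pqr - 10qr    [distributive law]
= -28pr + 6p² - 2p - 10r² + 10r + 64pr² - 12p²r - 20r³ + 32pqr - 6p²q + 2pq - 10qr² - 10qr    [combine like terms]

-28pr + 6p² - 2p - 10r² + 10r + 64pr² - 12p²r - 20r³ + 32pqr - 6p²q + 2pq - 10qr² - 10qr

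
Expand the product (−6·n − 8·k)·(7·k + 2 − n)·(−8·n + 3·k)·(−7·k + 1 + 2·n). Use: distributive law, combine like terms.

−1338·k^2·n^2 − 198·k·n^2 + 916·k·n^3 − 2758·k^3·n − 394·k^2·n + 96·n^2 + 144·n^3 + 92·k·n − 96·n^4 + 1176·k^4 + 168·k^3 − 48·k^2

(−6·n − 8·k)·(7·k + 2 − n)·(−8·n + 3·k)·(−7·k + 1 + 2·n)
= (−42·k·n − 12·n + 6·n^2 − 56·k^2 − 16·k + 8·k·n)·(−8·n + 3·k)·(−7·k + 1 + 2·n)    [distributive law]
= (−34·k·n − 12·n + 6·n^2 − 56·k^2 − 16·k)·(−8·n + 3·k)·(−7·k + 1 + 2·n)    [combine like terms]
= (272·k·n^2 − 102·k^2·n + 96·n^2 − 36·k·n − 48·n^3 + 18·k·n^2 + 448·k^2·n − 168·k^3 + 128·k·n − 48·k^2)·(−7·k + 1 + 2·n)    [distributive law]
= (290·k·n^2 + 346·k^2·n + 96·n^2 + 92·k·n − 48·n^3 − 168·k^3 − 48·k^2)·(−7·k + 1 + 2·n)    [combine like terms]
= −2030·k^2·n^2 + 290·k·n^2 + 580·k·n^3 − 2422·k^3·n + 346·k^2·n + 692·k^2·n^2 − 672·k·n^2 + 96·n^2 + 192·n^3 − 644·k^2·n + 92·k·n + 184·k·n^2 + 336·k·n^3 − 48·n^3 − 96·n^4 + 1176·k^4 − 168·k^3 − 336·k^3·n + 336·k^3 − 48·k^2 − 96·k^2·n    [distributive law]
= −1338·k^2·n^2 − 198·k·n^2 + 916·k·n^3 − 2758·k^3·n − 394·k^2·n + 96·n^2 + 144·n^3 + 92·k·n − 96·n^4 + 1176·k^4 + 168·k^3 − 48·k^2    [combine like terms]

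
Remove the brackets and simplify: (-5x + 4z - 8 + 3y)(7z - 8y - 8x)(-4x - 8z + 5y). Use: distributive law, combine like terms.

(-5x + 4z - 8 + 3y)(7z - 8y - 8x)(-4x - 8z + 5y)
= (-35xz + 40xy + 40x^2 + 28z^2 - 32yz - 32xz - 56z + 64y + 64x + 21yz - 24y^2 - 24xy)(-4x - 8z + 5y)    [distributive law]
= (-67xz + 16xy + 40x^2 + 28z^2 - 11yz - 56z + 64y + 64x - 24y^2)(-4x - 8z + 5y)    [combine like terms]
= 268x^2z + 536xz^2 - 335xyz - 64x^2y - 128xyz + 80xy^2 - 160x^3 - 320x^2z + 200x^2y - 112xz^2 - 224z^3 + 140yz^2 + 44xyz + 88yz^2 - 55y^2z + 224xz + 448z^2 - 280yz - 256xy - 512yz + 320y^2 - 256x^2 - 512xz + 320xy + 96xy^2 + 192y^2z - 120y^3    [distributive law]
= -52x^2z + 424xz^2 - 419xyz + 136x^2y + 176xy^2 - 160x^3 - 224z^3 + 228yz^2 + 137y^2z - 288xz + 448z^2 - 792yz + 64xy + 320y^2 - 256x^2 - 120y^3    [combine like terms]

-52x^2z + 424xz^2 - 419xyz + 136x^2y + 176xy^2 - 160x^3 - 224z^3 + 228yz^2 + 137y^2z - 288xz + 448z^2 - 792yz + 64xy + 320y^2 - 256x^2 - 120y^3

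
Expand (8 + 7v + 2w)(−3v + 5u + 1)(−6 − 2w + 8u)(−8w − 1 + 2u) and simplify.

(8 + 7v + 2w)(−3v + 5u + 1)(−6 − 2w + 8u)(−8w − 1 + 2u)
= (−24v + 40u + 8 − 21v^2 + 35uv + 7v − 6vw + 10uw + 2w)(−6 − 2w + 8u)(−8w − 1 + 2u)    [distributive law]
= (−17v + 40u + 8 − 21v^2 + 35uv − 6vw + 10uw + 2w)(−6 − 2w + 8u)(−8w − 1 + 2u)    [combine like terms]
= (102v + 34vw − 136uv − 240u − 80uw + 320u^2 − 48 − 16w + 64u + 126v^2 + 42v^2w − 168uv^2 − 210uv − 70uvw + 280u^2v + 36vw + 12vw^2 − 48uvw − 60uw − 20uw^2 + 80u^2w − 12w − 4w^2 + 16uw)(−8w − 1 + 2u)    [distributive law]
= (102v + 70vw − 346uv − 176u − 124uw + 320u^2 − 48 − 28w + 126v^2 + 42v^2w − 168uv^2 − 118uvw + 280u^2v + 12vw^2 − 20uw^2 + 80u^2w − 4w^2)(−8w − 1 + 2u)    [combine like terms]
= −816vw − 102v + 204uv − 560vw^2 − 70vw + 140uvw + 2768uvw + 346uv − 692u^2v + 1408uw + 176u − 352u^2 + 992uw^2 + 124uw − 248u^2w − 2560u^2w − 320u^2 + 640u^3 + 384w + 48 − 96u + 224w^2 + 28w − 56uw − 1008v^2w − 126v^2 + 252uv^2 − 336v^2w^2 − 42v^2w + 84uv^2w + 1344uv^2w + 168uv^2 − 336u^2v^2 + 944uvw^2 + 118uvw − 236u^2vw − 2240u^2vw − 280u^2v + 560u^3v − 96vw^3 − 12vw^2 + 24uvw^2 + 160uw^3 + 20uw^2 − 40u^2w^2 − 640u^2w^2 − 80u^2w + 160u^3w + 32w^3 + 4w^2 − 8uw^2    [distributive law]
= −886vw − 102v + 550uv − 572vw^2 + 3026uvw − 972u^2v + 1476uw + 80u − 672u^2 + 1004uw^2 − 2888u^2w + 640u^3 + 412w + 48 + 228w^2 − 1050v^2w − 126v^2 + 420uv^2 − 336v^2w^2 + 1428uv^2w − 336u^2v^2 + 968uvw^2 − 2476u^2vw + 560u^3v − 96vw^3 + 160uw^3 − 680u^2w^2 + 160u^3w + 32w^3    [combine like terms]

−886vw − 102v + 550uv − 572vw^2 + 3026uvw − 972u^2v + 1476uw + 80u − 672u^2 + 1004uw^2 − 2888u^2w + 640u^3 + 412w + 48 + 228w^2 − 1050v^2w − 126v^2 + 420uv^2 − 336v^2w^2 + 1428uv^2w − 336u^2v^2 + 968uvw^2 − 2476u^2vw + 560u^3v − 96vw^3 + 160uw^3 − 680u^2w^2 + 160u^3w + 32w^3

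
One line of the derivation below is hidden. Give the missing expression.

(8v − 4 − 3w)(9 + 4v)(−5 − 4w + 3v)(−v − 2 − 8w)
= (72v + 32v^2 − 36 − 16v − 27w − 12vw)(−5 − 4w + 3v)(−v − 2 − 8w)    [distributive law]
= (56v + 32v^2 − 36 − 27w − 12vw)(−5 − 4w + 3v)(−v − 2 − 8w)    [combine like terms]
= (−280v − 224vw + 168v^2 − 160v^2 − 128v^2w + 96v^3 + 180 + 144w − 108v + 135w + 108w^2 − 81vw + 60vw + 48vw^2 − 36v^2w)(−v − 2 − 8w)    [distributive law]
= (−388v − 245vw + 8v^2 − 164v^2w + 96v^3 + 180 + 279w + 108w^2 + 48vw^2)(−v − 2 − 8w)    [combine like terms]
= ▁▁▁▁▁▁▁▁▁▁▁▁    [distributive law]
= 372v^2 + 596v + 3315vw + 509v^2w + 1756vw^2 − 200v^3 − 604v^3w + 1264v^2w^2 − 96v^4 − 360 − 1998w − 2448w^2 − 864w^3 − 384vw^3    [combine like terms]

Applying distributive law to the line above:

388v^2 + 776v + 3104vw + 245v^2w + 490vw + 1960vw^2 − 8v^3 − 16v^2 − 64v^2w + 164v^3w + 328v^2w + 1312v^2w^2 − 96v^4 − 192v^3 − 768v^3w − 180v − 360 − 1440w − 279vw − 558w − 2232w^2 − 108vw^2 − 216w^2 − 864w^3 − 48v^2w^2 − 96vw^2 − 384vw^3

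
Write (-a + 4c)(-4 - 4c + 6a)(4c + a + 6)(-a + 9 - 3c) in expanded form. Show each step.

(-a + 4c)(-4 - 4c + 6a)(4c + a + 6)(-a + 9 - 3c)
= (4a + 4ac - 6a^2 - 16c - 16c^2 + 24ac)(4c + a + 6)(-a + 9 - 3c)    [distributive law]
= (4a + 28ac - 6a^2 - 16c - 16c^2)(4c + a + 6)(-a + 9 - 3c)    [combine like terms]
= (16ac + 4a^2 + 24a + 112ac^2 + 28a^2c + 168ac - 24a^2c - 6a^3 - 36a^2 - 64c^2 - 16ac - 96c - 64c^3 - 16ac^2 - 96c^2)(-a + 9 - 3c)    [distributive law]
= (168ac - 32a^2 + 24a + 96ac^2 + 4a^2c - 6a^3 - 160c^2 - 96c - 64c^3)(-a + 9 - 3c)    [combine like terms]
= -168a^2c + 1512ac - 504ac^2 + 32a^3 - 288a^2 + 96a^2c - 24a^2 + 216a - 72ac - 96a^2c^2 + 864ac^2 - 288ac^3 - 4a^3c + 36a^2c - 12a^2c^2 + 6a^4 - 54a^3 + 18a^3c + 160ac^2 - 1440c^2 + 480c^3 + 96ac - 864c + 288c^2 + 64ac^3 - 576c^3 + 192c^4    [distributive law]
= -36a^2c + 1536ac + 520ac^2 - 22a^3 - 312a^2 + 216a - 108a^2c^2 - 224ac^3 + 14a^3c + 6a^4 - 1152c^2 - 96c^3 - 864c + 192c^4    [combine like terms]

-36a^2c + 1536ac + 520ac^2 - 22a^3 - 312a^2 + 216a - 108a^2c^2 - 224ac^3 + 14a^3c + 6a^4 - 1152c^2 - 96c^3 - 864c + 192c^4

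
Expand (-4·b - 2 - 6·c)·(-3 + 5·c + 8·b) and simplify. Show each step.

(-4·b - 2 - 6·c)·(-3 + 5·c + 8·b)
= 12·b - 20·b·c - 32·b^2 + 6 - 10·c - 16·b + 18·c - 30·c^2 - 48·b·c    [distributive law]
= -4·b - 68·b·c - 32·b^2 + 6 + 8·c - 30·c^2    [combine like terms]

-4·b - 68·b·c - 32·b^2 + 6 + 8·c - 30·c^2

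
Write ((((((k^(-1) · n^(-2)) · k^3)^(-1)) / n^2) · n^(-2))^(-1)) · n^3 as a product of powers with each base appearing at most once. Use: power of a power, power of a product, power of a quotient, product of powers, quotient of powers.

((((((k^(-1) · n^(-2)) · k^3)^(-1)) / n^2) · n^(-2))^(-1)) · n^3
= ((((((k^(-1) · n^(-2)) · k^3)^(-1)) / n^2)^(-1)) · ((n^(-2))^(-1))) · n^3    [power of a product]
= ((((((k^(-1) · n^(-2)) · k^3)^(-1))^(-1)) / ((n^2)^(-1))) · ((n^(-2))^(-1))) · n^3    [power of a quotient]
= (((((k^(-1) · n^(-2)) · k^3)^1) / ((n^2)^(-1))) · ((n^(-2))^(-1))) · n^3    [power of a power]
= (((((k^(-1) · n^(-2))^1) · ((k^3)^1)) / ((n^2)^(-1))) · ((n^(-2))^(-1))) · n^3    [power of a product]
= ((((((k^(-1))^1) · ((n^(-2))^1)) · ((k^3)^1)) / ((n^2)^(-1))) · ((n^(-2))^(-1))) · n^3    [power of a product]
= ((((k^(-1) · ((n^(-2))^1)) · ((k^3)^1)) / ((n^2)^(-1))) · ((n^(-2))^(-1))) · n^3    [power of a power]
= ((((k^(-1) · n^(-2)) · ((k^3)^1)) / ((n^2)^(-1))) · ((n^(-2))^(-1))) · n^3    [power of a power]
= ((((k^(-1) · n^(-2)) · k^3) / ((n^2)^(-1))) · ((n^(-2))^(-1))) · n^3    [power of a power]
= ((((k^(-1) · n^(-2)) · k^3) / n^(-2)) · ((n^(-2))^(-1))) · n^3    [power of a power]
= ((((k^(-1) · n^(-2)) · k^3) / n^(-2)) · n^2) · n^3    [power of a power]
= k^2n^5    [quotient of powers; product of powers]

k^2n^5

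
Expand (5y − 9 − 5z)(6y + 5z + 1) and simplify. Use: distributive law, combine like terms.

30y^2 − 5yz − 49y − 50z − 9 − 25z^2

(5y − 9 − 5z)(6y + 5z + 1)
= 30y^2 + 25yz + 5y − 54y − 45z − 9 − 30yz − 25z^2 − 5z    [distributive law]
= 30y^2 − 5yz − 49y − 50z − 9 − 25z^2    [combine like terms]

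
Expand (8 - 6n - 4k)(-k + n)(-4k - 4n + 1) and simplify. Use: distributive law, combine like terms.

(8 - 6n - 4k)(-k + n)(-4k - 4n + 1)
= (-8k + 8n + 6kn - 6n^2 + 4k^2 - 4kn)(-4k - 4n + 1)    [distributive law]
= (-8k + 8n + 2kn - 6n^2 + 4k^2)(-4k - 4n + 1)    [combine like terms]
= 32k^2 + 32kn - 8k - 32kn - 32n^2 + 8n - 8k^2n - 8kn^2 + 2kn + 24kn^2 + 24n^3 - 6n^2 - 16k^3 - 16k^2n + 4k^2    [distributive law]
= 36k^2 + 2kn - 8k - 38n^2 + 8n - 24k^2n + 16kn^2 + 24n^3 - 16k^3    [combine like terms]

36k^2 + 2kn - 8k - 38n^2 + 8n - 24k^2n + 16kn^2 + 24n^3 - 16k^3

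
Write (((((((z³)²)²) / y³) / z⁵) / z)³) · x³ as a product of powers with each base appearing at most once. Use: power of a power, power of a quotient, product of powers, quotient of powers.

(((((((z³)²)²) / y³) / z⁵) / z)³) · x³
= (((((((z³)²)²) / y³) / z⁵)³) / (z³)) · x³    [power of a quotient]
= (((((((z³)²)²) / y³)³) / ((z⁵)³)) / (z³)) · x³    [power of a quotient]
= (((((((z³)²)²)³) / ((y³)³)) / ((z⁵)³)) / (z³)) · x³    [power of a quotient]
= ((((((z³)²)⁶) / ((y³)³)) / ((z⁵)³)) / (z³)) · x³    [power of a power]
= (((((z³)¹²) / ((y³)³)) / ((z⁵)³)) / (z³)) · x³    [power of a power]
= (((z³⁶ / ((y³)³)) / ((z⁵)³)) / (z³)) · x³    [power of a power]
= (((z³⁶ / y⁹) / ((z⁵)³)) / (z³)) · x³    [power of a power]
= (((z³⁶ / y⁹) / z¹⁵) / (z³)) · x³    [power of a power]
= x³·y⁻⁹·z¹⁸    [quotient of powers; product of powers]

x³·y⁻⁹·z¹⁸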